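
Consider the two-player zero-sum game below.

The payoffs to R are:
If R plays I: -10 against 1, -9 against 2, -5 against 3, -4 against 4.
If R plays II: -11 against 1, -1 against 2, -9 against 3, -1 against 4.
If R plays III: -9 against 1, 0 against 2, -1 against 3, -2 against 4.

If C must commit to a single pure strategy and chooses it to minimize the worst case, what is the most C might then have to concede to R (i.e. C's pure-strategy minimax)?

The worst case (largest entry) in each column is 1: -9, 2: 0, 3: -1, 4: -1.
The best (smallest) of these is -9.

-9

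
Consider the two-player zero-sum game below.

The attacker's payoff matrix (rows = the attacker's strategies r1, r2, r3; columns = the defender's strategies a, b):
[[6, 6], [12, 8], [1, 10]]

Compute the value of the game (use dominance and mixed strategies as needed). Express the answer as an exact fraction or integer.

112/13

Row r1 is strictly dominated by row r2, so the attacker never plays it.
The remaining 2×2 game on (r2, r3) × (a, b) has no saddle point. Let the attacker play r2 with probability p; indifference gives 12p + (1−p) = 8p + 10(1−p), so p = 9/13.
Similarly the defender's optimal q on a is 2/13, and the value is 12·(2/13) + (8)·(11/13) = 112/13.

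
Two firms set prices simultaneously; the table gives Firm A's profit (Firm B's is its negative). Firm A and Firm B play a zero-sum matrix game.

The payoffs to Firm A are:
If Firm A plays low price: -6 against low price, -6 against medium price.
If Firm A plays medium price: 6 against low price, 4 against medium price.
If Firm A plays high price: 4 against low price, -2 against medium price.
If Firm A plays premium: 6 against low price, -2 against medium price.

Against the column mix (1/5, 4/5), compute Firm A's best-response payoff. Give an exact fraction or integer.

22/5

low price: (-6)·(1/5) + (-6)·(4/5) = -6.
medium price: (6)·(1/5) + (4)·(4/5) = 22/5.
high price: (4)·(1/5) + (-2)·(4/5) = -4/5.
premium: (6)·(1/5) + (-2)·(4/5) = -2/5.
The best pure response is medium price with expected payoff 22/5.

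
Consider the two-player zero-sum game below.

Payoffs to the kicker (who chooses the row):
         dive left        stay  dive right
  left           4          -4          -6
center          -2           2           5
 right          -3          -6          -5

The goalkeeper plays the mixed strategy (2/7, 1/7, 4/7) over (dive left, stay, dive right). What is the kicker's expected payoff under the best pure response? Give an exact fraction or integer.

18/7

left: (4)·(2/7) + (-4)·(1/7) + (-6)·(4/7) = -20/7.
center: (-2)·(2/7) + (2)·(1/7) + (5)·(4/7) = 18/7.
right: (-3)·(2/7) + (-6)·(1/7) + (-5)·(4/7) = -32/7.
The best pure response is center with expected payoff 18/7.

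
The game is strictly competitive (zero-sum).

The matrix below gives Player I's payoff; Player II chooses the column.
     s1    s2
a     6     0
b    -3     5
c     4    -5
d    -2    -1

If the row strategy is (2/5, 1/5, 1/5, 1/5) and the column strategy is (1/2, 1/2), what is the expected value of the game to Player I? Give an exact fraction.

1

Against (1/2, 1/2), each row's expected payoff is a: 3; b: 1; c: -1/2; d: -3/2.
Taking the (2/5, 1/5, 1/5, 1/5)-weighted average: (2/5)·(3) + (1/5)·(1) + (1/5)·(-1/2) + (1/5)·(-3/2) = 1.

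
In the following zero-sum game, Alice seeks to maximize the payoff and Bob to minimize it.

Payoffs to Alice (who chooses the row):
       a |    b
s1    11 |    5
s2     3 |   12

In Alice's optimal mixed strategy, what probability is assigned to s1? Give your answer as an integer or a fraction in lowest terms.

Row minima are 5 and 3, so Alice's maximin is 5; column maxima are 11 and 12, so Bob's minimax is 11. These differ, so the equilibrium is in mixed strategies.
Let Alice play s1 with probability p. Bob is indifferent when 11p + 3(1−p) = 5p + 12(1−p), giving p = 3/5.

3/5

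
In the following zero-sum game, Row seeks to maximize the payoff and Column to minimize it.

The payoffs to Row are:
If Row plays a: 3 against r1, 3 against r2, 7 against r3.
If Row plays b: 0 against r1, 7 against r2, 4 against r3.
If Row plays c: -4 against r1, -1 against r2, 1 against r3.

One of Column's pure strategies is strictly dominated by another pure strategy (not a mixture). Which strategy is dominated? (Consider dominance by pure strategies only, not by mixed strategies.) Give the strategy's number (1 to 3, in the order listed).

3

Column prefers columns that give Row less. Compare r3 with r1: 3 < 7, 0 < 4, -4 < 1.
So r1 strictly dominates r3 for Column; r3 is strictly dominated.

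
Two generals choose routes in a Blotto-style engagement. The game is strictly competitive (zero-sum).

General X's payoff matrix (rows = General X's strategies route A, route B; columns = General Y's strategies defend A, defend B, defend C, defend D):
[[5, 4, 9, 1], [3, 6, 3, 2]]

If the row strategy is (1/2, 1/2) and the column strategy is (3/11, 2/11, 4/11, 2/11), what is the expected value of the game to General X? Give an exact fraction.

49/11

Against (3/11, 2/11, 4/11, 2/11), each row's expected payoff is route A: 61/11; route B: 37/11.
Taking the (1/2, 1/2)-weighted average: (1/2)·(61/11) + (1/2)·(37/11) = 49/11.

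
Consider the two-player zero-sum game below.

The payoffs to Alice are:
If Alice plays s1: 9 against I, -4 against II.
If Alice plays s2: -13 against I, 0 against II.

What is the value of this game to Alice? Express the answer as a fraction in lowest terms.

-2

Row minima are -4 and -13, so Alice's maximin is -4; column maxima are 9 and 0, so Bob's minimax is 0. These differ, so the equilibrium is in mixed strategies.
Let Alice play s1 with probability p. Bob is indifferent when 9p − 13(1−p) = −4p, giving p = 1/2.
Let Bob play I with probability q. Alice is indifferent when 9q − 4(1−q) = −13q, giving q = 2/13.
The value is 9·(2/13) + (-4)·(11/13) = -2.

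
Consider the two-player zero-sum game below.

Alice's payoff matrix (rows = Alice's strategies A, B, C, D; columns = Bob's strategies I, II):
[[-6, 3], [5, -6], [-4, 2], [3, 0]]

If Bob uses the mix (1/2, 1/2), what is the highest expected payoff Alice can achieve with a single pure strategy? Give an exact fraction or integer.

A: (-6)·(1/2) + (3)·(1/2) = -3/2.
B: (5)·(1/2) + (-6)·(1/2) = -1/2.
C: (-4)·(1/2) + (2)·(1/2) = -1.
D: (3)·(1/2) + (0)·(1/2) = 3/2.
The best pure response is D with expected payoff 3/2.

3/2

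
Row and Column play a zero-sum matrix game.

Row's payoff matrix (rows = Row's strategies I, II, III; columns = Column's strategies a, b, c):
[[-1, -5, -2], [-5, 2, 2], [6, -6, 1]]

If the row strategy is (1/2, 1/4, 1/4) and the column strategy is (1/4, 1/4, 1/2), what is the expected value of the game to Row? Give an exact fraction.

-17/16

Against (1/4, 1/4, 1/2), each row's expected payoff is I: -5/2; II: 1/4; III: 1/2.
Taking the (1/2, 1/4, 1/4)-weighted average: (1/2)·(-5/2) + (1/4)·(1/4) + (1/4)·(1/2) = -17/16.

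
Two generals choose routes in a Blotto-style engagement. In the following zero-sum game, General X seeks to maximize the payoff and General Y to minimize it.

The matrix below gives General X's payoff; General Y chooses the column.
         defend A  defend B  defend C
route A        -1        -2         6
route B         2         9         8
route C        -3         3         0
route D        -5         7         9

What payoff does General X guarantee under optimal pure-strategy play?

Row minima: -2, 2, -3, -5 → General X's maximin is 2.
Column maxima: 2, 9, 9 → General Y's minimax is 2.
They coincide at (route B, defend A), so the value is 2.

2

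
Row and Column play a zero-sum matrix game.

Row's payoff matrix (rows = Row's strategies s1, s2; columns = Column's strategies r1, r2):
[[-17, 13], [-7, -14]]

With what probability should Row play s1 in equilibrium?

7/37

Row minima are -17 and -14, so Row's maximin is -14; column maxima are -7 and 13, so Column's minimax is -7. These differ, so the equilibrium is in mixed strategies.
Let Row play s1 with probability p. Column is indifferent when −17p − 7(1−p) = 13p − 14(1−p), giving p = 7/37.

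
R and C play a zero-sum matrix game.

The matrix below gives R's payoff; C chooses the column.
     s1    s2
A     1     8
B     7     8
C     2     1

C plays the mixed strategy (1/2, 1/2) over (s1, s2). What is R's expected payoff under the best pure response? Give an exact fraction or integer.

A: (1)·(1/2) + (8)·(1/2) = 9/2.
B: (7)·(1/2) + (8)·(1/2) = 15/2.
C: (2)·(1/2) + (1)·(1/2) = 3/2.
The best pure response is B with expected payoff 15/2.

15/2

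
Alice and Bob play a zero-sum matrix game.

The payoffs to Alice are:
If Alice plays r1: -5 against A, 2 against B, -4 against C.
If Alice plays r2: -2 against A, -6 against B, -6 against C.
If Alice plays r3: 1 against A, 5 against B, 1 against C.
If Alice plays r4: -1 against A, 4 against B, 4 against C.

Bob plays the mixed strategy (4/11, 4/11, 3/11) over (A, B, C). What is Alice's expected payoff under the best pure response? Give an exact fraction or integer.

r1: (-5)·(4/11) + (2)·(4/11) + (-4)·(3/11) = -24/11.
r2: (-2)·(4/11) + (-6)·(4/11) + (-6)·(3/11) = -50/11.
r3: (1)·(4/11) + (5)·(4/11) + (1)·(3/11) = 27/11.
r4: (-1)·(4/11) + (4)·(4/11) + (4)·(3/11) = 24/11.
The best pure response is r3 with expected payoff 27/11.

27/11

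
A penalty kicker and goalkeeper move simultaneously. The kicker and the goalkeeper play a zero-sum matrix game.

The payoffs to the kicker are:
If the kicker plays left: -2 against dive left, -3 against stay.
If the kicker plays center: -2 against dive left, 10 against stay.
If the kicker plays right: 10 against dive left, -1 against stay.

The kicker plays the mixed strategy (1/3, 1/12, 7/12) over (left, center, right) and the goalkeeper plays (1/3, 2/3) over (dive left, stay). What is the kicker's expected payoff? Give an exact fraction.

7/6

Against (1/3, 2/3), each row's expected payoff is left: -8/3; center: 6; right: 8/3.
Taking the (1/3, 1/12, 7/12)-weighted average: (1/3)·(-8/3) + (1/12)·(6) + (7/12)·(8/3) = 7/6.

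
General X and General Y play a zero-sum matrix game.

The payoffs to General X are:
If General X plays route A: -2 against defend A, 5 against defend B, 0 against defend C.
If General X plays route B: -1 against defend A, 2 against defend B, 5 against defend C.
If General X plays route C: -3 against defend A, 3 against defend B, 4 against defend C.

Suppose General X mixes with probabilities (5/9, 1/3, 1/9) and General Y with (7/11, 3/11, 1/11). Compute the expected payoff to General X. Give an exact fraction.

1/11

Against (7/11, 3/11, 1/11), each row's expected payoff is route A: 1/11; route B: 4/11; route C: -8/11.
Taking the (5/9, 1/3, 1/9)-weighted average: (5/9)·(1/11) + (1/3)·(4/11) + (1/9)·(-8/11) = 1/11.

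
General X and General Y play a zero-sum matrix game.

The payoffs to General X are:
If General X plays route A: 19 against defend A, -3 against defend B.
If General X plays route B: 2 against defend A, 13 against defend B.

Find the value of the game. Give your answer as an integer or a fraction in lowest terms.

Row minima are -3 and 2, so General X's maximin is 2; column maxima are 19 and 13, so General Y's minimax is 13. These differ, so the equilibrium is in mixed strategies.
Let General X play route A with probability p. General Y is indifferent when 19p + 2(1−p) = −3p + 13(1−p), giving p = 1/3.
Let General Y play defend A with probability q. General X is indifferent when 19q − 3(1−q) = 2q + 13(1−q), giving q = 16/33.
The value is 19·(16/33) + (-3)·(17/33) = 23/3.

23/3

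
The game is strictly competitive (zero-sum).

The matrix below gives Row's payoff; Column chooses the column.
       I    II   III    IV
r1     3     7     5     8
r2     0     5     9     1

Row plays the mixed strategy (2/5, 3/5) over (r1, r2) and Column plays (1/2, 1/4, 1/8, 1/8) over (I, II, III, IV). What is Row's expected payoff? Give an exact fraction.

69/20

Against (1/2, 1/4, 1/8, 1/8), each row's expected payoff is r1: 39/8; r2: 5/2.
Taking the (2/5, 3/5)-weighted average: (2/5)·(39/8) + (3/5)·(5/2) = 69/20.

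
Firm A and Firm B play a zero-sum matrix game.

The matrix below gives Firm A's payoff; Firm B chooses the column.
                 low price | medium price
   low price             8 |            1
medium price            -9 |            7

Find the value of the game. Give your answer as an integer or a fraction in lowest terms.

Row minima are 1 and -9, so Firm A's maximin is 1; column maxima are 8 and 7, so Firm B's minimax is 7. These differ, so the equilibrium is in mixed strategies.
Let Firm A play low price with probability p. Firm B is indifferent when 8p − 9(1−p) = p + 7(1−p), giving p = 16/23.
Let Firm B play low price with probability q. Firm A is indifferent when 8q + (1−q) = −9q + 7(1−q), giving q = 6/23.
The value is 8·(6/23) + (1)·(17/23) = 65/23.

65/23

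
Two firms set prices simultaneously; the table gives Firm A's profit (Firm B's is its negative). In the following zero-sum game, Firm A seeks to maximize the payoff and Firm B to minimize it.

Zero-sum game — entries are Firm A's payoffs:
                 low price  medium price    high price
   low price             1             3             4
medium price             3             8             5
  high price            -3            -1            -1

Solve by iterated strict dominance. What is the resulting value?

3

Row high price is strictly dominated by row low price (1>-3, 3>-1, 4>-1); eliminate high price.
Row low price is strictly dominated by row medium price (3>1, 8>3, 5>4); eliminate low price.
Column medium price is strictly dominated by low price for Firm B (3<8); eliminate medium price.
Column high price is strictly dominated by low price for Firm B (3<5); eliminate high price.
Only (medium price, low price) remains, with payoff 3.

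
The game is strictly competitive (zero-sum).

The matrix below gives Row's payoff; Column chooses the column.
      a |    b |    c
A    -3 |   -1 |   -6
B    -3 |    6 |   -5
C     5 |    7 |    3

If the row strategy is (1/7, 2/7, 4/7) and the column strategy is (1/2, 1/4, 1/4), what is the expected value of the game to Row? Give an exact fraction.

57/28

Against (1/2, 1/4, 1/4), each row's expected payoff is A: -13/4; B: -5/4; C: 5.
Taking the (1/7, 2/7, 4/7)-weighted average: (1/7)·(-13/4) + (2/7)·(-5/4) + (4/7)·(5) = 57/28.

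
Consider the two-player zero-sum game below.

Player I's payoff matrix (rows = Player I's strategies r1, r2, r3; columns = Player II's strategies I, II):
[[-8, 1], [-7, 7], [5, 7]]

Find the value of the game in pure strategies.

Row minima: -8, -7, 5 → Player I's maximin is 5.
Column maxima: 5, 7 → Player II's minimax is 5.
They coincide at (r3, I), so the value is 5.

5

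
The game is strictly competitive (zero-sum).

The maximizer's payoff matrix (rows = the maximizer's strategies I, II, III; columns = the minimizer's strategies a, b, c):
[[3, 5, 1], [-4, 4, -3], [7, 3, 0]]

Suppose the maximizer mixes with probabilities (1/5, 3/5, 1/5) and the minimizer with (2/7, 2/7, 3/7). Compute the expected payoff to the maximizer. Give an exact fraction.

12/35

Against (2/7, 2/7, 3/7), each row's expected payoff is I: 19/7; II: -9/7; III: 20/7.
Taking the (1/5, 3/5, 1/5)-weighted average: (1/5)·(19/7) + (3/5)·(-9/7) + (1/5)·(20/7) = 12/35.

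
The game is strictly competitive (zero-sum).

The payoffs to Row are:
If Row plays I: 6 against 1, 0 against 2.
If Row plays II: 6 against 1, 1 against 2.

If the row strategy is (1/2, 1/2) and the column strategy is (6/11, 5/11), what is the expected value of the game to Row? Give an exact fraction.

Against (6/11, 5/11), each row's expected payoff is I: 36/11; II: 41/11.
Taking the (1/2, 1/2)-weighted average: (1/2)·(36/11) + (1/2)·(41/11) = 7/2.

7/2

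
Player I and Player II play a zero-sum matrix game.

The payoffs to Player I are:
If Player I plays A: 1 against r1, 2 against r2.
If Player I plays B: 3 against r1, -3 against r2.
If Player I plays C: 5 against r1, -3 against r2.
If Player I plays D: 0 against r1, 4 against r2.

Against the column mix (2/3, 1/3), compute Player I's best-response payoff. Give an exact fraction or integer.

A: (1)·(2/3) + (2)·(1/3) = 4/3.
B: (3)·(2/3) + (-3)·(1/3) = 1.
C: (5)·(2/3) + (-3)·(1/3) = 7/3.
D: (0)·(2/3) + (4)·(1/3) = 4/3.
The best pure response is C with expected payoff 7/3.

7/3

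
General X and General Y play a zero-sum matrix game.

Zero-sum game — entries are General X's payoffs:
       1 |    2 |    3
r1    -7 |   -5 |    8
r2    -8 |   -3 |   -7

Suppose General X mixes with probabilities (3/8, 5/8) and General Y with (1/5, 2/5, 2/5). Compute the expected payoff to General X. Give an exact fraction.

-143/40

Against (1/5, 2/5, 2/5), each row's expected payoff is r1: -1/5; r2: -28/5.
Taking the (3/8, 5/8)-weighted average: (3/8)·(-1/5) + (5/8)·(-28/5) = -143/40.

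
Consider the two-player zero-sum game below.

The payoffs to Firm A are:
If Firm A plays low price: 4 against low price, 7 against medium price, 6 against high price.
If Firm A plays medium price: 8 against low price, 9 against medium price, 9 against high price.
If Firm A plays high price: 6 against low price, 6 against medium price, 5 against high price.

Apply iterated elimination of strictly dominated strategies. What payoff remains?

Row high price is strictly dominated by row medium price (8>6, 9>6, 9>5); eliminate high price.
Column medium price is strictly dominated by low price for Firm B (4<7, 8<9); eliminate medium price.
Column high price is strictly dominated by low price for Firm B (4<6, 8<9); eliminate high price.
Row low price is strictly dominated by row medium price (8>4); eliminate low price.
Only (medium price, low price) remains, with payoff 8.

8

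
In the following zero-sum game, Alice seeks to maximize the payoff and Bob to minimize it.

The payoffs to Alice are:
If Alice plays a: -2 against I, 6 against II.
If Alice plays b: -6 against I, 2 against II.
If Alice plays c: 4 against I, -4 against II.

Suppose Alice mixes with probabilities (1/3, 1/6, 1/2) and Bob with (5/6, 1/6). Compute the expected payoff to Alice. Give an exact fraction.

Against (5/6, 1/6), each row's expected payoff is a: -2/3; b: -14/3; c: 8/3.
Taking the (1/3, 1/6, 1/2)-weighted average: (1/3)·(-2/3) + (1/6)·(-14/3) + (1/2)·(8/3) = 1/3.

1/3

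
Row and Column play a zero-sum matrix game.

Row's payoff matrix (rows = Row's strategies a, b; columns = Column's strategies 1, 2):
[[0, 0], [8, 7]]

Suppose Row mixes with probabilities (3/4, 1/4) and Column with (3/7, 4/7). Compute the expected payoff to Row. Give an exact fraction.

13/7

Against (3/7, 4/7), each row's expected payoff is a: 0; b: 52/7.
Taking the (3/4, 1/4)-weighted average: (3/4)·(0) + (1/4)·(52/7) = 13/7.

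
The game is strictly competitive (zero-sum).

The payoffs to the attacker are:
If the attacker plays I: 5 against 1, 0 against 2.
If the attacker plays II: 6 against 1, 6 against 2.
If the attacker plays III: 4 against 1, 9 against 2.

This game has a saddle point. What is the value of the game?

6

Row minima: 0, 6, 4 → the attacker's maximin is 6.
Column maxima: 6, 9 → the defender's minimax is 6.
They coincide at (II, 1), so the value is 6.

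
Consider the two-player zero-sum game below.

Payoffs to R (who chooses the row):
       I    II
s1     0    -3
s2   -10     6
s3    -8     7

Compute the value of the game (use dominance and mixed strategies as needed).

-4/3

Row s2 is strictly dominated by row s3, so R never plays it.
The remaining 2×2 game on (s1, s3) × (I, II) has no saddle point. Let R play s1 with probability p; indifference gives −8(1−p) = −3p + 7(1−p), so p = 5/6.
Similarly C's optimal q on I is 5/9, and the value is 0·(5/9) + (-3)·(4/9) = -4/3.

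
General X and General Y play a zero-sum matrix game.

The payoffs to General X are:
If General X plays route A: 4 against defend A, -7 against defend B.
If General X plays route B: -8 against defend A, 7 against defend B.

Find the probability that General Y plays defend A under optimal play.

Row minima are -7 and -8, so General X's maximin is -7; column maxima are 4 and 7, so General Y's minimax is 4. These differ, so the equilibrium is in mixed strategies.
Let General Y play defend A with probability q. General X is indifferent when 4q − 7(1−q) = −8q + 7(1−q), giving q = 7/13.

7/13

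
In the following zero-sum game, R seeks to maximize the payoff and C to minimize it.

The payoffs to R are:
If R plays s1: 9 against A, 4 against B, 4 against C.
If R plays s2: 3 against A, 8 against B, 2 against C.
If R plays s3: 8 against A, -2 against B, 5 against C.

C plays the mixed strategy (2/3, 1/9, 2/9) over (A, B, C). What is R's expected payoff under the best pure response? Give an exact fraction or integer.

s1: (9)·(2/3) + (4)·(1/9) + (4)·(2/9) = 22/3.
s2: (3)·(2/3) + (8)·(1/9) + (2)·(2/9) = 10/3.
s3: (8)·(2/3) + (-2)·(1/9) + (5)·(2/9) = 56/9.
The best pure response is s1 with expected payoff 22/3.

22/3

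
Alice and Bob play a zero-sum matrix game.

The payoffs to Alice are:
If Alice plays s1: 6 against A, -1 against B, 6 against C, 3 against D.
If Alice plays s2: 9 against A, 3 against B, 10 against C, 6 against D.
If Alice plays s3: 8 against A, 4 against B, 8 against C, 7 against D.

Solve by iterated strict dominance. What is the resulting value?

4

Column C is strictly dominated by B for Bob (-1<6, 3<10, 4<8); eliminate C.
Column A is strictly dominated by B for Bob (-1<6, 3<9, 4<8); eliminate A.
Row s1 is strictly dominated by row s2 (3>-1, 6>3); eliminate s1.
Row s2 is strictly dominated by row s3 (4>3, 7>6); eliminate s2.
Column D is strictly dominated by B for Bob (4<7); eliminate D.
Only (s3, B) remains, with payoff 4.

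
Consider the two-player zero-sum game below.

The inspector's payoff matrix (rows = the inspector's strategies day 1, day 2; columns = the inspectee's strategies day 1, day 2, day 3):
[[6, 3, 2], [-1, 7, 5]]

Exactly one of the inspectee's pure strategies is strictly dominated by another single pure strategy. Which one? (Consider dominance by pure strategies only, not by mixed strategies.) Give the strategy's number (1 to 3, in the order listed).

2

The inspectee prefers columns that give the inspector less. Compare day 2 with day 3: 2 < 3, 5 < 7.
So day 3 strictly dominates day 2 for the inspectee; day 2 is strictly dominated.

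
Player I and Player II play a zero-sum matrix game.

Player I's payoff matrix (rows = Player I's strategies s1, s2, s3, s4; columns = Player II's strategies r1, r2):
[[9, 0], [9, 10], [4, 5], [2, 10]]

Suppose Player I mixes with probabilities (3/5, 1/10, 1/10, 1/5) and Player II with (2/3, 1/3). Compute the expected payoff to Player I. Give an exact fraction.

59/10

Against (2/3, 1/3), each row's expected payoff is s1: 6; s2: 28/3; s3: 13/3; s4: 14/3.
Taking the (3/5, 1/10, 1/10, 1/5)-weighted average: (3/5)·(6) + (1/10)·(28/3) + (1/10)·(13/3) + (1/5)·(14/3) = 59/10.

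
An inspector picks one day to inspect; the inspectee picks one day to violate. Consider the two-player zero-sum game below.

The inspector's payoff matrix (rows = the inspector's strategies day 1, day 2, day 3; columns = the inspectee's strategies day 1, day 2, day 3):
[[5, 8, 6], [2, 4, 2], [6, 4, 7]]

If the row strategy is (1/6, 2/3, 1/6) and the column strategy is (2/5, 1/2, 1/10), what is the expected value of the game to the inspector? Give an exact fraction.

Against (2/5, 1/2, 1/10), each row's expected payoff is day 1: 33/5; day 2: 3; day 3: 51/10.
Taking the (1/6, 2/3, 1/6)-weighted average: (1/6)·(33/5) + (2/3)·(3) + (1/6)·(51/10) = 79/20.

79/20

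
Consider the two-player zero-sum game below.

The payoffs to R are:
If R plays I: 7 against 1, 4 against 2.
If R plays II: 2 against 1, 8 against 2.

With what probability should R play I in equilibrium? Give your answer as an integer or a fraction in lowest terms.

Row minima are 4 and 2, so R's maximin is 4; column maxima are 7 and 8, so C's minimax is 7. These differ, so the equilibrium is in mixed strategies.
Let R play I with probability p. C is indifferent when 7p + 2(1−p) = 4p + 8(1−p), giving p = 2/3.

2/3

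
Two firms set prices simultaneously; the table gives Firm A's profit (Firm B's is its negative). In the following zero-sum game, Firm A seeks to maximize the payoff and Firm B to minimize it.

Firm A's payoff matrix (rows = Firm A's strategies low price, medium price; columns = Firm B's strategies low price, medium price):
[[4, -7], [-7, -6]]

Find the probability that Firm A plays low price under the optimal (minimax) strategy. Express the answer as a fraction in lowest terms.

1/12

Row minima are -7 and -7, so Firm A's maximin is -7; column maxima are 4 and -6, so Firm B's minimax is -6. These differ, so the equilibrium is in mixed strategies.
Let Firm A play low price with probability p. Firm B is indifferent when 4p − 7(1−p) = −7p − 6(1−p), giving p = 1/12.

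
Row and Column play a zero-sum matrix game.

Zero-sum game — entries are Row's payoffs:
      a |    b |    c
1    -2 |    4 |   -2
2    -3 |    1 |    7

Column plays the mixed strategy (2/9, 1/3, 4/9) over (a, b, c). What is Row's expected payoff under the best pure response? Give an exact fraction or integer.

25/9

1: (-2)·(2/9) + (4)·(1/3) + (-2)·(4/9) = 0.
2: (-3)·(2/9) + (1)·(1/3) + (7)·(4/9) = 25/9.
The best pure response is 2 with expected payoff 25/9.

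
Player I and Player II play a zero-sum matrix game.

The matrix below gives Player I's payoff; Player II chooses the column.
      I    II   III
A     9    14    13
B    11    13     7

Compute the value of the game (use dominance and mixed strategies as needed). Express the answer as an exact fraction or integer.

Column II is strictly dominated by I for Player II (it gives Player I more in every row).
The remaining 2×2 game on (A, B) × (I, III) has no saddle point. Let Player I play A with probability p; indifference gives 9p + 11(1−p) = 13p + 7(1−p), so p = 1/2.
Similarly Player II's optimal q on I is 3/4, and the value is 9·(3/4) + (13)·(1/4) = 10.

10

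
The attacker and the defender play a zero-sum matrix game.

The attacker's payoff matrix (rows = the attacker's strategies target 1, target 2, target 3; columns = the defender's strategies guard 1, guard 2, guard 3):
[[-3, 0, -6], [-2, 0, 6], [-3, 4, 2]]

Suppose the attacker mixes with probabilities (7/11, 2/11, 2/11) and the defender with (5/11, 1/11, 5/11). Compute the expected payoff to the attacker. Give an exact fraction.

-277/121

Against (5/11, 1/11, 5/11), each row's expected payoff is target 1: -45/11; target 2: 20/11; target 3: -1/11.
Taking the (7/11, 2/11, 2/11)-weighted average: (7/11)·(-45/11) + (2/11)·(20/11) + (2/11)·(-1/11) = -277/121.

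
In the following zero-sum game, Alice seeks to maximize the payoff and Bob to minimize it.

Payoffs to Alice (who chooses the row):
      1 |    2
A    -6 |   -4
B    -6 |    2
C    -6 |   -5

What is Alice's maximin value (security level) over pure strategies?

The worst-case payoff for each row is A: -6, B: -6, C: -6.
The best of these is -6.

-6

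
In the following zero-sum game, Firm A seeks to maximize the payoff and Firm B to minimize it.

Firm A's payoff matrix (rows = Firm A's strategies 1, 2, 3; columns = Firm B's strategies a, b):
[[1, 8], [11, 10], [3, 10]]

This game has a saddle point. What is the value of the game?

Row minima: 1, 10, 3 → Firm A's maximin is 10.
Column maxima: 11, 10 → Firm B's minimax is 10.
They coincide at (2, b), so the value is 10.

10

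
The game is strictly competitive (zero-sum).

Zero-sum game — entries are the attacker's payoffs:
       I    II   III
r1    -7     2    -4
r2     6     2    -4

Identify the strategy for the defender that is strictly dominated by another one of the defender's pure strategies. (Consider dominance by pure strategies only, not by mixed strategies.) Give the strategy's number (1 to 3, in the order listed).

The defender prefers columns that give the attacker less. Compare II with III: -4 < 2, -4 < 2.
So III strictly dominates II for the defender; II is strictly dominated.

2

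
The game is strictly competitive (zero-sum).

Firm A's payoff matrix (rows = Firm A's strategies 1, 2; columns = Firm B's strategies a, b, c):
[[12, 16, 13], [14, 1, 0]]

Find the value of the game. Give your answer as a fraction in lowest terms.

Column b is strictly dominated by c for Firm B (it gives Firm A more in every row).
The remaining 2×2 game on (1, 2) × (a, c) has no saddle point. Let Firm A play 1 with probability p; indifference gives 12p + 14(1−p) = 13p, so p = 14/15.
Similarly Firm B's optimal q on a is 13/15, and the value is 12·(13/15) + (13)·(2/15) = 182/15.

182/15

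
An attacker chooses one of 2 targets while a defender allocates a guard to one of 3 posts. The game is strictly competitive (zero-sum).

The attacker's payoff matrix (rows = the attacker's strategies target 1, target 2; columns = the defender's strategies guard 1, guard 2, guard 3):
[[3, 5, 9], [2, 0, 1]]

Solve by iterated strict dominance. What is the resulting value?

3

Column guard 3 is strictly dominated by guard 2 for the defender (5<9, 0<1); eliminate guard 3.
Row target 2 is strictly dominated by row target 1 (3>2, 5>0); eliminate target 2.
Column guard 2 is strictly dominated by guard 1 for the defender (3<5); eliminate guard 2.
Only (target 1, guard 1) remains, with payoff 3.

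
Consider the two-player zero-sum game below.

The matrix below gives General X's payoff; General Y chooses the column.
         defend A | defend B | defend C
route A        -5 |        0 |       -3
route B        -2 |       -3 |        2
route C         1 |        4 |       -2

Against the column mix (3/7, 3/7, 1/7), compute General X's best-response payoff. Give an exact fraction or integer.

13/7

route A: (-5)·(3/7) + (0)·(3/7) + (-3)·(1/7) = -18/7.
route B: (-2)·(3/7) + (-3)·(3/7) + (2)·(1/7) = -13/7.
route C: (1)·(3/7) + (4)·(3/7) + (-2)·(1/7) = 13/7.
The best pure response is route C with expected payoff 13/7.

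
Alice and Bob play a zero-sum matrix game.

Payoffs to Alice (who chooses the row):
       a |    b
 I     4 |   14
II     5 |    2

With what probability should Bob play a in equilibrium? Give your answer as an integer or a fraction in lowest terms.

Row minima are 4 and 2, so Alice's maximin is 4; column maxima are 5 and 14, so Bob's minimax is 5. These differ, so the equilibrium is in mixed strategies.
Let Bob play a with probability q. Alice is indifferent when 4q + 14(1−q) = 5q + 2(1−q), giving q = 12/13.

12/13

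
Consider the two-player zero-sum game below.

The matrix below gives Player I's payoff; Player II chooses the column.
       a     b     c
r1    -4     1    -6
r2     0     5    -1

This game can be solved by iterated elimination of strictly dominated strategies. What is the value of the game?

Row r1 is strictly dominated by row r2 (0>-4, 5>1, -1>-6); eliminate r1.
Column b is strictly dominated by a for Player II (0<5); eliminate b.
Column a is strictly dominated by c for Player II (-1<0); eliminate a.
Only (r2, c) remains, with payoff -1.

-1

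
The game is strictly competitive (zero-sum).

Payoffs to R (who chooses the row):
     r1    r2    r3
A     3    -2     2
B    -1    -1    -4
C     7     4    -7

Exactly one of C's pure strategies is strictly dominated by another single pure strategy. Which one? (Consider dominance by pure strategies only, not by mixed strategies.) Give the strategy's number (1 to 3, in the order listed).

C prefers columns that give R less. Compare r1 with r3: 2 < 3, -4 < -1, -7 < 7.
So r3 strictly dominates r1 for C; r1 is strictly dominated.

1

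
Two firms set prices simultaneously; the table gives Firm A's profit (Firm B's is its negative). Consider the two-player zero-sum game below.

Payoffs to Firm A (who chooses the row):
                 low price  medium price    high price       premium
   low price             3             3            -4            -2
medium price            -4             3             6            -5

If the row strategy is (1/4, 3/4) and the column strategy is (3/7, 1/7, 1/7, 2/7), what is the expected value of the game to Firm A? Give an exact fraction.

-5/4

Against (3/7, 1/7, 1/7, 2/7), each row's expected payoff is low price: 4/7; medium price: -13/7.
Taking the (1/4, 3/4)-weighted average: (1/4)·(4/7) + (3/4)·(-13/7) = -5/4.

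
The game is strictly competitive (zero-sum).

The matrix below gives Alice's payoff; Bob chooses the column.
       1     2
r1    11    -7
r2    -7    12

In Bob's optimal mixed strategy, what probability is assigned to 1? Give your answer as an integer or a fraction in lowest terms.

Row minima are -7 and -7, so Alice's maximin is -7; column maxima are 11 and 12, so Bob's minimax is 11. These differ, so the equilibrium is in mixed strategies.
Let Bob play 1 with probability q. Alice is indifferent when 11q − 7(1−q) = −7q + 12(1−q), giving q = 19/37.

19/37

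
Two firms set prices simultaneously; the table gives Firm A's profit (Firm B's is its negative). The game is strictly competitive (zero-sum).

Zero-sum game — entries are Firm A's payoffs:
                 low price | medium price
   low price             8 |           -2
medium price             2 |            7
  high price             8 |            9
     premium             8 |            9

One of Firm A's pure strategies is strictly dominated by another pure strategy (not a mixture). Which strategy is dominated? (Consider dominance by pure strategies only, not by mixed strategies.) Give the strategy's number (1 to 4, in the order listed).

Compare medium price with high price: 8 > 2, 9 > 7.
So high price strictly dominates medium price for Firm A; medium price is strictly dominated.

2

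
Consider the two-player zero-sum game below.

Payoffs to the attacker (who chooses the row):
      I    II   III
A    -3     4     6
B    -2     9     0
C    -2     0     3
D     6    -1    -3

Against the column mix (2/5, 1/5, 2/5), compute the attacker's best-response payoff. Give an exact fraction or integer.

2

A: (-3)·(2/5) + (4)·(1/5) + (6)·(2/5) = 2.
B: (-2)·(2/5) + (9)·(1/5) + (0)·(2/5) = 1.
C: (-2)·(2/5) + (0)·(1/5) + (3)·(2/5) = 2/5.
D: (6)·(2/5) + (-1)·(1/5) + (-3)·(2/5) = 1.
The best pure response is A with expected payoff 2.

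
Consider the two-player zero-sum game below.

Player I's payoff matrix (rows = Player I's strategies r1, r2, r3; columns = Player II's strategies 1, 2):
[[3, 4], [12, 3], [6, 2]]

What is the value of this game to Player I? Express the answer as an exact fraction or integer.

39/10

Row r3 is strictly dominated by row r2, so Player I never plays it.
The remaining 2×2 game on (r1, r2) × (1, 2) has no saddle point. Let Player I play r1 with probability p; indifference gives 3p + 12(1−p) = 4p + 3(1−p), so p = 9/10.
Similarly Player II's optimal q on 1 is 1/10, and the value is 3·(1/10) + (4)·(9/10) = 39/10.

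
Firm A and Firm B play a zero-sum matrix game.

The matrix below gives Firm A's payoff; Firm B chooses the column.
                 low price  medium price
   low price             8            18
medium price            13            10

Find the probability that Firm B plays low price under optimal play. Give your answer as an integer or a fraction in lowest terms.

8/13

Row minima are 8 and 10, so Firm A's maximin is 10; column maxima are 13 and 18, so Firm B's minimax is 13. These differ, so the equilibrium is in mixed strategies.
Let Firm B play low price with probability q. Firm A is indifferent when 8q + 18(1−q) = 13q + 10(1−q), giving q = 8/13.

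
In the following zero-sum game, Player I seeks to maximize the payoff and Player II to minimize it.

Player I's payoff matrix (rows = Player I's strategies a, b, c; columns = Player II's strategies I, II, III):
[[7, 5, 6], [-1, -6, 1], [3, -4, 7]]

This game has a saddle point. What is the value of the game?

5

Row minima: 5, -6, -4 → Player I's maximin is 5.
Column maxima: 7, 5, 7 → Player II's minimax is 5.
They coincide at (a, II), so the value is 5.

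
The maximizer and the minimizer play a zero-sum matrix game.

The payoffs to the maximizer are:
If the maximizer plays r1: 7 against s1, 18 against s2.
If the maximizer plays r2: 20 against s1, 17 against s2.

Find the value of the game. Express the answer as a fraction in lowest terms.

Row minima are 7 and 17, so the maximizer's maximin is 17; column maxima are 20 and 18, so the minimizer's minimax is 18. These differ, so the equilibrium is in mixed strategies.
Let the maximizer play r1 with probability p. The minimizer is indifferent when 7p + 20(1−p) = 18p + 17(1−p), giving p = 3/14.
Let the minimizer play s1 with probability q. The maximizer is indifferent when 7q + 18(1−q) = 20q + 17(1−q), giving q = 1/14.
The value is 7·(1/14) + (18)·(13/14) = 241/14.

241/14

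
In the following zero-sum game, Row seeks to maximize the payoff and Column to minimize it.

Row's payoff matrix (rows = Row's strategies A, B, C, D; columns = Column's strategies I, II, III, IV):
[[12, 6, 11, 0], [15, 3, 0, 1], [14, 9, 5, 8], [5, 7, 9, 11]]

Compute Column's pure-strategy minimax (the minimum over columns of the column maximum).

The worst case (largest entry) in each column is I: 15, II: 9, III: 11, IV: 11.
The best (smallest) of these is 9.

9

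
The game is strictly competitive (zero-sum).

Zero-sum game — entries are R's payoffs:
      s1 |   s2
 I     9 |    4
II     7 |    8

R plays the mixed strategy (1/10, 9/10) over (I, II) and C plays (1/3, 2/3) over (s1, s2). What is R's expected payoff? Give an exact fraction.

Against (1/3, 2/3), each row's expected payoff is I: 17/3; II: 23/3.
Taking the (1/10, 9/10)-weighted average: (1/10)·(17/3) + (9/10)·(23/3) = 112/15.

112/15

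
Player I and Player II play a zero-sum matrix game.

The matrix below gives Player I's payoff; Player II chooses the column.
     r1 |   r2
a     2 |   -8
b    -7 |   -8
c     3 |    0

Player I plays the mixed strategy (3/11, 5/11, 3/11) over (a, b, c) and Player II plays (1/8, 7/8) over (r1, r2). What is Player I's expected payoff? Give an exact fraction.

Against (1/8, 7/8), each row's expected payoff is a: -27/4; b: -63/8; c: 3/8.
Taking the (3/11, 5/11, 3/11)-weighted average: (3/11)·(-27/4) + (5/11)·(-63/8) + (3/11)·(3/8) = -117/22.

-117/22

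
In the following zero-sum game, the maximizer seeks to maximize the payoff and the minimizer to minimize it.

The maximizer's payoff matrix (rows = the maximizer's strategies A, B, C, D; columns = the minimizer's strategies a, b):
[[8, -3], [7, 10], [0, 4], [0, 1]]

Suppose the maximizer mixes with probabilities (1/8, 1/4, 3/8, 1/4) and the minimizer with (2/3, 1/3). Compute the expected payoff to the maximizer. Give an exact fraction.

25/8

Against (2/3, 1/3), each row's expected payoff is A: 13/3; B: 8; C: 4/3; D: 1/3.
Taking the (1/8, 1/4, 3/8, 1/4)-weighted average: (1/8)·(13/3) + (1/4)·(8) + (3/8)·(4/3) + (1/4)·(1/3) = 25/8.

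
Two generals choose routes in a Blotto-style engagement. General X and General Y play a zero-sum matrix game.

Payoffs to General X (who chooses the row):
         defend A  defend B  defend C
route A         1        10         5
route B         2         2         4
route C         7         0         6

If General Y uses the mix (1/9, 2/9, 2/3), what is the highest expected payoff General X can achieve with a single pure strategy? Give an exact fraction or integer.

17/3

route A: (1)·(1/9) + (10)·(2/9) + (5)·(2/3) = 17/3.
route B: (2)·(1/9) + (2)·(2/9) + (4)·(2/3) = 10/3.
route C: (7)·(1/9) + (0)·(2/9) + (6)·(2/3) = 43/9.
The best pure response is route A with expected payoff 17/3.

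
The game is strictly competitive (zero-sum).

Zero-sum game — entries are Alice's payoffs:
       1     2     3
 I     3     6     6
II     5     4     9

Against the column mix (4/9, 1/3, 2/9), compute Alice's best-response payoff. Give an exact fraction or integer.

I: (3)·(4/9) + (6)·(1/3) + (6)·(2/9) = 14/3.
II: (5)·(4/9) + (4)·(1/3) + (9)·(2/9) = 50/9.
The best pure response is II with expected payoff 50/9.

50/9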